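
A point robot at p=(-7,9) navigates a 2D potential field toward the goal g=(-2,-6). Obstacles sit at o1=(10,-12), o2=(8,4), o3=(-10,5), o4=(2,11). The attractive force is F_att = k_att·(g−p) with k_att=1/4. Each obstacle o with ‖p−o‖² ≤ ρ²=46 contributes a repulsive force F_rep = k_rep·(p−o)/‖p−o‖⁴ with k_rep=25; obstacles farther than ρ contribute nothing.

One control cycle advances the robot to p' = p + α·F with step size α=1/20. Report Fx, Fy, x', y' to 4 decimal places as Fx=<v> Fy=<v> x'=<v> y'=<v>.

Fx=1.3700 Fy=-3.5900 x'=-6.9315 y'=8.8205

F_att = 1/4·(g−p) = 1/4·(5,-15) = (1.2500,-3.7500)
o1: d²=730 > ρ²=46 → inactive
o2: d²=250 > ρ²=46 → inactive
o3: d²=25 ≤ ρ²=46; F_rep = 25·(3,4)/25² = (0.1200,0.1600)
o4: d²=85 > ρ²=46 → inactive
F = F_att + ΣF_rep = (1.3700,-3.5900)
p' = p + 1/20·F = (-6.9315,8.8205)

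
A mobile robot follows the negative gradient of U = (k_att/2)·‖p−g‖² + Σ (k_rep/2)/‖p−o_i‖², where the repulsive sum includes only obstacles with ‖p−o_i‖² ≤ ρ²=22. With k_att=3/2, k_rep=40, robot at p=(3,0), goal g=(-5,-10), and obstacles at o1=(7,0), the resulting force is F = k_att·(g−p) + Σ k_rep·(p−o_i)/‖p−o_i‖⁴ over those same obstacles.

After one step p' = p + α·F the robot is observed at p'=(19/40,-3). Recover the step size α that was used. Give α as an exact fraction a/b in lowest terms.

α = 1/5

F_att = 3/2·(g−p) = 3/2·(-8,-10) = (-12.0000,-15.0000)
o1: d²=16 ≤ ρ²=22; F_rep = 40·(-4,0)/16² = (-0.6250,0.0000)
F = F_att + ΣF_rep = (-12.6250,-15.0000)
Δp = p'−p = (-2.5250,-3.0000); α = Δx/Fx = (-101/40) / (-101/8) = 1/5
check: Δy/Fy = (-3) / (-15) = 1/5 ✓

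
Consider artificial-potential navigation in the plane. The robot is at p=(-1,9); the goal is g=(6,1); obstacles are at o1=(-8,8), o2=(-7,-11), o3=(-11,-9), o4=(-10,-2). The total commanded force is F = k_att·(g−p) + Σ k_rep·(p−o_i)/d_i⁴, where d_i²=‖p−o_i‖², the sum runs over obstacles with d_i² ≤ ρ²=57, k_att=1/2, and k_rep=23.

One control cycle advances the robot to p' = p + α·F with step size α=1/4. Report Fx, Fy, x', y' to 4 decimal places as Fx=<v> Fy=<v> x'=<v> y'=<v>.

F_att = 1/2·(g−p) = 1/2·(7,-8) = (3.5000,-4.0000)
o1: d²=50 ≤ ρ²=57; F_rep = 23·(7,1)/50² = (0.0644,0.0092)
o2: d²=436 > ρ²=57 → inactive
o3: d²=424 > ρ²=57 → inactive
o4: d²=202 > ρ²=57 → inactive
F = F_att + ΣF_rep = (3.5644,-3.9908)
p' = p + 1/4·F = (-0.1089,8.0023)

Fx=3.5644 Fy=-3.9908 x'=-0.1089 y'=8.0023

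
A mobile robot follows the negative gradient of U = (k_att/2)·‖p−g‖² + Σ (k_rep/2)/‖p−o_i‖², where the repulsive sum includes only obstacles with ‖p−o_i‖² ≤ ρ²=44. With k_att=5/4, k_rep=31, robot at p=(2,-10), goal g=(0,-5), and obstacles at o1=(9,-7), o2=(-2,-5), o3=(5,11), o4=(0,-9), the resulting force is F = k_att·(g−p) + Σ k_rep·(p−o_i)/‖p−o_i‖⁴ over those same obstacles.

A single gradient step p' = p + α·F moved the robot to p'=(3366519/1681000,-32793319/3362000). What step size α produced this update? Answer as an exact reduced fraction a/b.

F_att = 5/4·(g−p) = 5/4·(-2,5) = (-2.5000,6.2500)
o1: d²=58 > ρ²=44 → inactive
o2: d²=41 ≤ ρ²=44; F_rep = 31·(4,-5)/41² = (0.0738,-0.0922)
o3: d²=450 > ρ²=44 → inactive
o4: d²=5 ≤ ρ²=44; F_rep = 31·(2,-1)/5² = (2.4800,-1.2400)
F = F_att + ΣF_rep = (0.0538,4.9178)
Δp = p'−p = (0.0027,0.2459); α = Δx/Fx = (4519/1681000) / (4519/84050) = 1/20
check: Δy/Fy = (826681/3362000) / (826681/168100) = 1/20 ✓

α = 1/20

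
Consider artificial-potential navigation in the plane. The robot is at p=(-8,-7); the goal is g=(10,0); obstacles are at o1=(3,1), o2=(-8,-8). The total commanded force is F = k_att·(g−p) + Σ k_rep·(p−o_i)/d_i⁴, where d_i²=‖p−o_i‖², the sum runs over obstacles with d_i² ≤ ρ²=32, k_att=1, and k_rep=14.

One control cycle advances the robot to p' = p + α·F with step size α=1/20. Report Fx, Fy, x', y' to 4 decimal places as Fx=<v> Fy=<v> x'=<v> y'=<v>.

Fx=18.0000 Fy=21.0000 x'=-7.1000 y'=-5.9500

F_att = 1·(g−p) = 1·(18,7) = (18.0000,7.0000)
o1: d²=185 > ρ²=32 → inactive
o2: d²=1 ≤ ρ²=32; F_rep = 14·(0,1)/1² = (0.0000,14.0000)
F = F_att + ΣF_rep = (18.0000,21.0000)
p' = p + 1/20·F = (-7.1000,-5.9500)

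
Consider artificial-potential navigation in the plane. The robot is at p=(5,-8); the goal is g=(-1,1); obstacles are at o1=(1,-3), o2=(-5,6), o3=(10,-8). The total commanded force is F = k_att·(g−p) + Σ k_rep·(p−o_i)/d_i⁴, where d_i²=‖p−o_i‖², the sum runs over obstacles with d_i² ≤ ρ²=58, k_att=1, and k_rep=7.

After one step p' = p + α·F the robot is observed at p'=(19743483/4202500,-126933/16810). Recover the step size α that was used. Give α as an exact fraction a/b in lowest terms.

α = 1/20

F_att = 1·(g−p) = 1·(-6,9) = (-6.0000,9.0000)
o1: d²=41 ≤ ρ²=58; F_rep = 7·(4,-5)/41² = (0.0167,-0.0208)
o2: d²=296 > ρ²=58 → inactive
o3: d²=25 ≤ ρ²=58; F_rep = 7·(-5,0)/25² = (-0.0560,0.0000)
F = F_att + ΣF_rep = (-6.0393,8.9792)
Δp = p'−p = (-0.3020,0.4490); α = Δx/Fx = (-1269017/4202500) / (-1269017/210125) = 1/20
check: Δy/Fy = (7547/16810) / (15094/1681) = 1/20 ✓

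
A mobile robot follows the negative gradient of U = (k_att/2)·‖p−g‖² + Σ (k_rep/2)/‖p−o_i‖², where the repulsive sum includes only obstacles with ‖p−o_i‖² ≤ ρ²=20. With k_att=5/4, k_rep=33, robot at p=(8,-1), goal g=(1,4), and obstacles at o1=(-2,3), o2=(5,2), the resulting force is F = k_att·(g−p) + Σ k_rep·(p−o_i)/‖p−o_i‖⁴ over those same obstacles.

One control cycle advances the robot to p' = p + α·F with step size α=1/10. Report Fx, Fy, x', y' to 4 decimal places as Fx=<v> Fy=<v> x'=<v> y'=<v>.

Fx=-8.4444 Fy=5.9444 x'=7.1556 y'=-0.4056

F_att = 5/4·(g−p) = 5/4·(-7,5) = (-8.7500,6.2500)
o1: d²=116 > ρ²=20 → inactive
o2: d²=18 ≤ ρ²=20; F_rep = 33·(3,-3)/18² = (0.3056,-0.3056)
F = F_att + ΣF_rep = (-8.4444,5.9444)
p' = p + 1/10·F = (7.1556,-0.4056)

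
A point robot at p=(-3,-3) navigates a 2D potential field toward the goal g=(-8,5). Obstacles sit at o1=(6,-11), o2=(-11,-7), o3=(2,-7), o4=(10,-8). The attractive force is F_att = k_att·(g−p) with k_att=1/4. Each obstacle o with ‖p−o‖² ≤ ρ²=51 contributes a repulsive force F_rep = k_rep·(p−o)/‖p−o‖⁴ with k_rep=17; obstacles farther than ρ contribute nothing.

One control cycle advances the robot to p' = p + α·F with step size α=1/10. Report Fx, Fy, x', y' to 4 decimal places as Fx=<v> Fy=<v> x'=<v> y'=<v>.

F_att = 1/4·(g−p) = 1/4·(-5,8) = (-1.2500,2.0000)
o1: d²=145 > ρ²=51 → inactive
o2: d²=80 > ρ²=51 → inactive
o3: d²=41 ≤ ρ²=51; F_rep = 17·(-5,4)/41² = (-0.0506,0.0405)
o4: d²=194 > ρ²=51 → inactive
F = F_att + ΣF_rep = (-1.3006,2.0405)
p' = p + 1/10·F = (-3.1301,-2.7960)

Fx=-1.3006 Fy=2.0405 x'=-3.1301 y'=-2.7960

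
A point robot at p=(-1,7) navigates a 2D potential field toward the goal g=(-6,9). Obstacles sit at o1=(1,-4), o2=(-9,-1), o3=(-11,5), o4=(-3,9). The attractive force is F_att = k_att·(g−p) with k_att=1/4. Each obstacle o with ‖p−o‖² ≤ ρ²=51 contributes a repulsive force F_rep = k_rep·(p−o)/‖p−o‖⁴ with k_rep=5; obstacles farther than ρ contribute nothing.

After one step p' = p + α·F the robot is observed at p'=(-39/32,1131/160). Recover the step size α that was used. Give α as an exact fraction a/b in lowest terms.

F_att = 1/4·(g−p) = 1/4·(-5,2) = (-1.2500,0.5000)
o1: d²=125 > ρ²=51 → inactive
o2: d²=128 > ρ²=51 → inactive
o3: d²=104 > ρ²=51 → inactive
o4: d²=8 ≤ ρ²=51; F_rep = 5·(2,-2)/8² = (0.1562,-0.1562)
F = F_att + ΣF_rep = (-1.0938,0.3438)
Δp = p'−p = (-0.2188,0.0688); α = Δx/Fx = (-7/32) / (-35/32) = 1/5
check: Δy/Fy = (11/160) / (11/32) = 1/5 ✓

α = 1/5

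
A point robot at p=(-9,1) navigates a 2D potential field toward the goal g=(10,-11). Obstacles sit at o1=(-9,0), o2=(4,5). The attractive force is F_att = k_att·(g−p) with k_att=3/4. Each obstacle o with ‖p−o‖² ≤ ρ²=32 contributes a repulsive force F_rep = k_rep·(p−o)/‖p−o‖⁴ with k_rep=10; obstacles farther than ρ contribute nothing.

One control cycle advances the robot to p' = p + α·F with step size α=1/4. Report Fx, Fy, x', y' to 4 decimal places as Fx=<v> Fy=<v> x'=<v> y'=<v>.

Fx=14.2500 Fy=1.0000 x'=-5.4375 y'=1.2500

F_att = 3/4·(g−p) = 3/4·(19,-12) = (14.2500,-9.0000)
o1: d²=1 ≤ ρ²=32; F_rep = 10·(0,1)/1² = (0.0000,10.0000)
o2: d²=185 > ρ²=32 → inactive
F = F_att + ΣF_rep = (14.2500,1.0000)
p' = p + 1/4·F = (-5.4375,1.2500)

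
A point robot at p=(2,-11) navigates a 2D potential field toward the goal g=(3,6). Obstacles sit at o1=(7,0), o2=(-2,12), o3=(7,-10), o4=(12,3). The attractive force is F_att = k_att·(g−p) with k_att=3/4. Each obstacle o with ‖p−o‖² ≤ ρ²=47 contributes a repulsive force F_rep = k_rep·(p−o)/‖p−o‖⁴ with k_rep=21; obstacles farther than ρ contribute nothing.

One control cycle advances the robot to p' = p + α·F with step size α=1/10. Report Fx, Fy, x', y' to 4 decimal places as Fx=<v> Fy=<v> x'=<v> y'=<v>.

F_att = 3/4·(g−p) = 3/4·(1,17) = (0.7500,12.7500)
o1: d²=146 > ρ²=47 → inactive
o2: d²=545 > ρ²=47 → inactive
o3: d²=26 ≤ ρ²=47; F_rep = 21·(-5,-1)/26² = (-0.1553,-0.0311)
o4: d²=296 > ρ²=47 → inactive
F = F_att + ΣF_rep = (0.5947,12.7189)
p' = p + 1/10·F = (2.0595,-9.7281)

Fx=0.5947 Fy=12.7189 x'=2.0595 y'=-9.7281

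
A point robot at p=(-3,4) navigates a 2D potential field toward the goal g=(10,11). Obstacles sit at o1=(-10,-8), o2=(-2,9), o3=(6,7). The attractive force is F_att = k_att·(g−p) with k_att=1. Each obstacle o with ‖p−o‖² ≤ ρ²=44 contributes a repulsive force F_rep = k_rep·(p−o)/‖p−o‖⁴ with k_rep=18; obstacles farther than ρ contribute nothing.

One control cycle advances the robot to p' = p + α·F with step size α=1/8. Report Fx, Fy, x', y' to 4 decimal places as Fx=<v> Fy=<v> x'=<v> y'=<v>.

Fx=12.9734 Fy=6.8669 x'=-1.3783 y'=4.8584

F_att = 1·(g−p) = 1·(13,7) = (13.0000,7.0000)
o1: d²=193 > ρ²=44 → inactive
o2: d²=26 ≤ ρ²=44; F_rep = 18·(-1,-5)/26² = (-0.0266,-0.1331)
o3: d²=90 > ρ²=44 → inactive
F = F_att + ΣF_rep = (12.9734,6.8669)
p' = p + 1/8·F = (-1.3783,4.8584)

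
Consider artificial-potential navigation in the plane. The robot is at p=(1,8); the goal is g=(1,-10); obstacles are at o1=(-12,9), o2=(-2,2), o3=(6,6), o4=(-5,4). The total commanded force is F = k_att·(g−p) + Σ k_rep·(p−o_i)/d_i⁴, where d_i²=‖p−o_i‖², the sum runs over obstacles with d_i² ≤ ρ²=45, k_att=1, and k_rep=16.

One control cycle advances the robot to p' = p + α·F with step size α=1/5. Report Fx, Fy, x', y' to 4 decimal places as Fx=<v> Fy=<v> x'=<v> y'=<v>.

F_att = 1·(g−p) = 1·(0,-18) = (0.0000,-18.0000)
o1: d²=170 > ρ²=45 → inactive
o2: d²=45 ≤ ρ²=45; F_rep = 16·(3,6)/45² = (0.0237,0.0474)
o3: d²=29 ≤ ρ²=45; F_rep = 16·(-5,2)/29² = (-0.0951,0.0380)
o4: d²=52 > ρ²=45 → inactive
F = F_att + ΣF_rep = (-0.0714,-17.9145)
p' = p + 1/5·F = (0.9857,4.4171)

Fx=-0.0714 Fy=-17.9145 x'=0.9857 y'=4.4171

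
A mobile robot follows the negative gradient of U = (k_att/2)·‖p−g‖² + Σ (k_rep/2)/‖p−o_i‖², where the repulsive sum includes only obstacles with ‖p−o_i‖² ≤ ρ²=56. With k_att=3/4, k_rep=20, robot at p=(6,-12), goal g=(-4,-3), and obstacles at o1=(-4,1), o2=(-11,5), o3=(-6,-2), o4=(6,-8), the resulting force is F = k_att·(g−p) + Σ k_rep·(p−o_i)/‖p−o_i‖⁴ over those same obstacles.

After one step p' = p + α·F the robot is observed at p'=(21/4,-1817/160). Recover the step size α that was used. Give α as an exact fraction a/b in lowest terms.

α = 1/10

F_att = 3/4·(g−p) = 3/4·(-10,9) = (-7.5000,6.7500)
o1: d²=269 > ρ²=56 → inactive
o2: d²=578 > ρ²=56 → inactive
o3: d²=244 > ρ²=56 → inactive
o4: d²=16 ≤ ρ²=56; F_rep = 20·(0,-4)/16² = (0.0000,-0.3125)
F = F_att + ΣF_rep = (-7.5000,6.4375)
Δp = p'−p = (-0.7500,0.6438); α = Δx/Fx = (-3/4) / (-15/2) = 1/10
check: Δy/Fy = (103/160) / (103/16) = 1/10 ✓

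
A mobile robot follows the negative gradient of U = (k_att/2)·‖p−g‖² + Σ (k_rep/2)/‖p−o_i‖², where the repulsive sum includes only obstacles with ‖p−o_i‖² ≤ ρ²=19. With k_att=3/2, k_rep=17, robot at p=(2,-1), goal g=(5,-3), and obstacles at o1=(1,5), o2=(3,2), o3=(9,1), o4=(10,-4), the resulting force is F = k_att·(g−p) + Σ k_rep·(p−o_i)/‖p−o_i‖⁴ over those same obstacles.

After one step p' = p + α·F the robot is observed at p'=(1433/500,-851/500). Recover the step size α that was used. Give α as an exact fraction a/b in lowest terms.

α = 1/5

F_att = 3/2·(g−p) = 3/2·(3,-2) = (4.5000,-3.0000)
o1: d²=37 > ρ²=19 → inactive
o2: d²=10 ≤ ρ²=19; F_rep = 17·(-1,-3)/10² = (-0.1700,-0.5100)
o3: d²=53 > ρ²=19 → inactive
o4: d²=73 > ρ²=19 → inactive
F = F_att + ΣF_rep = (4.3300,-3.5100)
Δp = p'−p = (0.8660,-0.7020); α = Δx/Fx = (433/500) / (433/100) = 1/5
check: Δy/Fy = (-351/500) / (-351/100) = 1/5 ✓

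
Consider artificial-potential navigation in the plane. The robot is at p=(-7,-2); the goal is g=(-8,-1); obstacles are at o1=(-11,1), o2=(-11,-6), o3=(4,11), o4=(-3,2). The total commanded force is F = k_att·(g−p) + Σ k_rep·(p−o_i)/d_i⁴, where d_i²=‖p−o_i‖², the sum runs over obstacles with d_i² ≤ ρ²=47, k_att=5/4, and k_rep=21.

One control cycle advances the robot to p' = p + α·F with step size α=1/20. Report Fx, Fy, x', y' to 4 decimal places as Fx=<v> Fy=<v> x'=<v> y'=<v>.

F_att = 5/4·(g−p) = 5/4·(-1,1) = (-1.2500,1.2500)
o1: d²=25 ≤ ρ²=47; F_rep = 21·(4,-3)/25² = (0.1344,-0.1008)
o2: d²=32 ≤ ρ²=47; F_rep = 21·(4,4)/32² = (0.0820,0.0820)
o3: d²=290 > ρ²=47 → inactive
o4: d²=32 ≤ ρ²=47; F_rep = 21·(-4,-4)/32² = (-0.0820,-0.0820)
F = F_att + ΣF_rep = (-1.1156,1.1492)
p' = p + 1/20·F = (-7.0558,-1.9425)

Fx=-1.1156 Fy=1.1492 x'=-7.0558 y'=-1.9425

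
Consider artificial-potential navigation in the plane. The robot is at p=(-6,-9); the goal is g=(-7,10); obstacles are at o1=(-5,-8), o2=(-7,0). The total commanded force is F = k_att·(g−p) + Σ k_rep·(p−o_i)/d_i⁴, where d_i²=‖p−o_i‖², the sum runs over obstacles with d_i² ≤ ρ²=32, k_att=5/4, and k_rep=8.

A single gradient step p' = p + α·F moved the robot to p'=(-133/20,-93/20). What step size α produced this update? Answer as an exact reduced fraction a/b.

F_att = 5/4·(g−p) = 5/4·(-1,19) = (-1.2500,23.7500)
o1: d²=2 ≤ ρ²=32; F_rep = 8·(-1,-1)/2² = (-2.0000,-2.0000)
o2: d²=82 > ρ²=32 → inactive
F = F_att + ΣF_rep = (-3.2500,21.7500)
Δp = p'−p = (-0.6500,4.3500); α = Δx/Fx = (-13/20) / (-13/4) = 1/5
check: Δy/Fy = (87/20) / (87/4) = 1/5 ✓

α = 1/5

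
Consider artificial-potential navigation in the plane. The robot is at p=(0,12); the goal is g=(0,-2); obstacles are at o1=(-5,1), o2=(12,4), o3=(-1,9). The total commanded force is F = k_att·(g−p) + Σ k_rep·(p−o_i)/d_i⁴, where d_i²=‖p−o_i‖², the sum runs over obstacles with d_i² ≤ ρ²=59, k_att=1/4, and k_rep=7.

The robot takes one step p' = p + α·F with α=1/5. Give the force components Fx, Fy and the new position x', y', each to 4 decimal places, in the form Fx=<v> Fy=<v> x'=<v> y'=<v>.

F_att = 1/4·(g−p) = 1/4·(0,-14) = (0.0000,-3.5000)
o1: d²=146 > ρ²=59 → inactive
o2: d²=208 > ρ²=59 → inactive
o3: d²=10 ≤ ρ²=59; F_rep = 7·(1,3)/10² = (0.0700,0.2100)
F = F_att + ΣF_rep = (0.0700,-3.2900)
p' = p + 1/5·F = (0.0140,11.3420)

Fx=0.0700 Fy=-3.2900 x'=0.0140 y'=11.3420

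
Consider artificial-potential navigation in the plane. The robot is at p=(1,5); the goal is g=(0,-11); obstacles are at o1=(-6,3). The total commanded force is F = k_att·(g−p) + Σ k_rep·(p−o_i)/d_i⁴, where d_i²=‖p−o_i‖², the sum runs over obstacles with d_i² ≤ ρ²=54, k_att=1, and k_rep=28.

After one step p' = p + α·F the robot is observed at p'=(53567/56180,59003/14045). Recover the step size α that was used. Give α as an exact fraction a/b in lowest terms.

α = 1/20

F_att = 1·(g−p) = 1·(-1,-16) = (-1.0000,-16.0000)
o1: d²=53 ≤ ρ²=54; F_rep = 28·(7,2)/53² = (0.0698,0.0199)
F = F_att + ΣF_rep = (-0.9302,-15.9801)
Δp = p'−p = (-0.0465,-0.7990); α = Δx/Fx = (-2613/56180) / (-2613/2809) = 1/20
check: Δy/Fy = (-11222/14045) / (-44888/2809) = 1/20 ✓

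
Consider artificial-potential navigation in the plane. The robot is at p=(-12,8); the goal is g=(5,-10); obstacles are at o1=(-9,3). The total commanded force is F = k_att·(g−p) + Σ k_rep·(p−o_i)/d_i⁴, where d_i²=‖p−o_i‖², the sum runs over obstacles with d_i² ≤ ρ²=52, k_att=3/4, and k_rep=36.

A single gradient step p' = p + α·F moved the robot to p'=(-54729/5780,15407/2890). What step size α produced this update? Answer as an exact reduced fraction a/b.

α = 1/5

F_att = 3/4·(g−p) = 3/4·(17,-18) = (12.7500,-13.5000)
o1: d²=34 ≤ ρ²=52; F_rep = 36·(-3,5)/34² = (-0.0934,0.1557)
F = F_att + ΣF_rep = (12.6566,-13.3443)
Δp = p'−p = (2.5313,-2.6689); α = Δx/Fx = (14631/5780) / (14631/1156) = 1/5
check: Δy/Fy = (-7713/2890) / (-7713/578) = 1/5 ✓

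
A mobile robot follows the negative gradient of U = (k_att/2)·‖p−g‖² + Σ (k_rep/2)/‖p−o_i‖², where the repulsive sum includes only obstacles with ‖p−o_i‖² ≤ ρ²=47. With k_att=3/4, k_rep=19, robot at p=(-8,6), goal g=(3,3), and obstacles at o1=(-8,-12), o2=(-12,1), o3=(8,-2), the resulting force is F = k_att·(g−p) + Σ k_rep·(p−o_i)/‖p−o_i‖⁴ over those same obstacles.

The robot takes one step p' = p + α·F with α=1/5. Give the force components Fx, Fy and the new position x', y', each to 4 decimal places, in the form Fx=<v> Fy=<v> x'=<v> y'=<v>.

F_att = 3/4·(g−p) = 3/4·(11,-3) = (8.2500,-2.2500)
o1: d²=324 > ρ²=47 → inactive
o2: d²=41 ≤ ρ²=47; F_rep = 19·(4,5)/41² = (0.0452,0.0565)
o3: d²=320 > ρ²=47 → inactive
F = F_att + ΣF_rep = (8.2952,-2.1935)
p' = p + 1/5·F = (-6.3410,5.5613)

Fx=8.2952 Fy=-2.1935 x'=-6.3410 y'=5.5613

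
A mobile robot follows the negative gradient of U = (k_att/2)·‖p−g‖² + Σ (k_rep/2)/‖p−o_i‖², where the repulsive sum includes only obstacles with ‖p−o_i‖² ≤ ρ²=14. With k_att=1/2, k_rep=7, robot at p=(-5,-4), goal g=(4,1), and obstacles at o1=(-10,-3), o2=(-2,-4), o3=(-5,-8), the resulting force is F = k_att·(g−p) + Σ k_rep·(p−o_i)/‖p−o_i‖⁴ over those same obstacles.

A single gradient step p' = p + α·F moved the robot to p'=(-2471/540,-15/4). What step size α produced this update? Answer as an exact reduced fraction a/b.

α = 1/10

F_att = 1/2·(g−p) = 1/2·(9,5) = (4.5000,2.5000)
o1: d²=26 > ρ²=14 → inactive
o2: d²=9 ≤ ρ²=14; F_rep = 7·(-3,0)/9² = (-0.2593,0.0000)
o3: d²=16 > ρ²=14 → inactive
F = F_att + ΣF_rep = (4.2407,2.5000)
Δp = p'−p = (0.4241,0.2500); α = Δx/Fx = (229/540) / (229/54) = 1/10
check: Δy/Fy = (1/4) / (5/2) = 1/10 ✓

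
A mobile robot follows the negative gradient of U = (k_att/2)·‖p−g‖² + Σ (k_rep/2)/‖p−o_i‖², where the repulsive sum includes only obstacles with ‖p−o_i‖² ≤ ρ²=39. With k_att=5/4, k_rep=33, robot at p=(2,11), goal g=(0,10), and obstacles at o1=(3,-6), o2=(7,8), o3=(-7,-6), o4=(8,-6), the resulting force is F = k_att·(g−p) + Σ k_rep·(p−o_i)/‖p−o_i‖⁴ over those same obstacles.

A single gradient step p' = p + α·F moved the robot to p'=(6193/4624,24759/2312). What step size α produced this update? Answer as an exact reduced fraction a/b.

α = 1/4

F_att = 5/4·(g−p) = 5/4·(-2,-1) = (-2.5000,-1.2500)
o1: d²=290 > ρ²=39 → inactive
o2: d²=34 ≤ ρ²=39; F_rep = 33·(-5,3)/34² = (-0.1427,0.0856)
o3: d²=370 > ρ²=39 → inactive
o4: d²=325 > ρ²=39 → inactive
F = F_att + ΣF_rep = (-2.6427,-1.1644)
Δp = p'−p = (-0.6607,-0.2911); α = Δx/Fx = (-3055/4624) / (-3055/1156) = 1/4
check: Δy/Fy = (-673/2312) / (-673/578) = 1/4 ✓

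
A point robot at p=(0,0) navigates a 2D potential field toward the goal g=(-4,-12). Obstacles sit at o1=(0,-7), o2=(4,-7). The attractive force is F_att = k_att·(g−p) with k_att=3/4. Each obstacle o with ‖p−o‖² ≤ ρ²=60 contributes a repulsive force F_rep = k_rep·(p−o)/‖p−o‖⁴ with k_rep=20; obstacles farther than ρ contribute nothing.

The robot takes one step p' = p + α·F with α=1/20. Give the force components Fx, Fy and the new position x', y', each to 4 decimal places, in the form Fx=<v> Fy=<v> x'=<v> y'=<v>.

F_att = 3/4·(g−p) = 3/4·(-4,-12) = (-3.0000,-9.0000)
o1: d²=49 ≤ ρ²=60; F_rep = 20·(0,7)/49² = (0.0000,0.0583)
o2: d²=65 > ρ²=60 → inactive
F = F_att + ΣF_rep = (-3.0000,-8.9417)
p' = p + 1/20·F = (-0.1500,-0.4471)

Fx=-3.0000 Fy=-8.9417 x'=-0.1500 y'=-0.4471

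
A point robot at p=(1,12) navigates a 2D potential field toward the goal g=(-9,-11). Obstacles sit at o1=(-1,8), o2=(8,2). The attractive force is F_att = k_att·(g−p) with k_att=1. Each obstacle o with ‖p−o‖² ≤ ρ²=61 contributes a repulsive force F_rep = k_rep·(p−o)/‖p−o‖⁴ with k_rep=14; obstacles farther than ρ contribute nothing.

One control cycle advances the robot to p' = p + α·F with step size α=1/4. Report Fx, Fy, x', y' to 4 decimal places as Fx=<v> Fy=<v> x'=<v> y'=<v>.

Fx=-9.9300 Fy=-22.8600 x'=-1.4825 y'=6.2850

F_att = 1·(g−p) = 1·(-10,-23) = (-10.0000,-23.0000)
o1: d²=20 ≤ ρ²=61; F_rep = 14·(2,4)/20² = (0.0700,0.1400)
o2: d²=149 > ρ²=61 → inactive
F = F_att + ΣF_rep = (-9.9300,-22.8600)
p' = p + 1/4·F = (-1.4825,6.2850)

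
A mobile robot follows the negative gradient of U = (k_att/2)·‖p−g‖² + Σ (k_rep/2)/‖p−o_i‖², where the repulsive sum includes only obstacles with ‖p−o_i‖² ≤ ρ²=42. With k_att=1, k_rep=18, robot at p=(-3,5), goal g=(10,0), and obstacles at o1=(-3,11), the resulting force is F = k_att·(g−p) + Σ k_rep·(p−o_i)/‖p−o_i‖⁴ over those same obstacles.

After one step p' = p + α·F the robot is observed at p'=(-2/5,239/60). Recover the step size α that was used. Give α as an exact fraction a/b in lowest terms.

α = 1/5

F_att = 1·(g−p) = 1·(13,-5) = (13.0000,-5.0000)
o1: d²=36 ≤ ρ²=42; F_rep = 18·(0,-6)/36² = (0.0000,-0.0833)
F = F_att + ΣF_rep = (13.0000,-5.0833)
Δp = p'−p = (2.6000,-1.0167); α = Δx/Fx = (13/5) / (13) = 1/5
check: Δy/Fy = (-61/60) / (-61/12) = 1/5 ✓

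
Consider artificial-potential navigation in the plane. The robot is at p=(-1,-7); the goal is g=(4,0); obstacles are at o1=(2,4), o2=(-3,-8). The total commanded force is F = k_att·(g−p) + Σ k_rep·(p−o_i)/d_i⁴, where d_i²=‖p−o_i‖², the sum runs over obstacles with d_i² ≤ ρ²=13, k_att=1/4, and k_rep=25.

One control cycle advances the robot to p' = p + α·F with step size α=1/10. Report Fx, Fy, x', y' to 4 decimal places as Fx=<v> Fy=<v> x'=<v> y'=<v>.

Fx=3.2500 Fy=2.7500 x'=-0.6750 y'=-6.7250

F_att = 1/4·(g−p) = 1/4·(5,7) = (1.2500,1.7500)
o1: d²=130 > ρ²=13 → inactive
o2: d²=5 ≤ ρ²=13; F_rep = 25·(2,1)/5² = (2.0000,1.0000)
F = F_att + ΣF_rep = (3.2500,2.7500)
p' = p + 1/10·F = (-0.6750,-6.7250)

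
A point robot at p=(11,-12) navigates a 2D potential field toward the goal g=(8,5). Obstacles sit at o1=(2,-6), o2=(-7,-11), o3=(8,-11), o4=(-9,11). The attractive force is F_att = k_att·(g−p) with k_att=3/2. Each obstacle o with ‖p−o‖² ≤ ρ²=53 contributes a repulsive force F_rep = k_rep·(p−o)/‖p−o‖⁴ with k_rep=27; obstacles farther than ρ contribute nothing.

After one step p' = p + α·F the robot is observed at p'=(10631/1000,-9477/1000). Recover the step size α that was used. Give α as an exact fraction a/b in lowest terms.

F_att = 3/2·(g−p) = 3/2·(-3,17) = (-4.5000,25.5000)
o1: d²=117 > ρ²=53 → inactive
o2: d²=325 > ρ²=53 → inactive
o3: d²=10 ≤ ρ²=53; F_rep = 27·(3,-1)/10² = (0.8100,-0.2700)
o4: d²=929 > ρ²=53 → inactive
F = F_att + ΣF_rep = (-3.6900,25.2300)
Δp = p'−p = (-0.3690,2.5230); α = Δx/Fx = (-369/1000) / (-369/100) = 1/10
check: Δy/Fy = (2523/1000) / (2523/100) = 1/10 ✓

α = 1/10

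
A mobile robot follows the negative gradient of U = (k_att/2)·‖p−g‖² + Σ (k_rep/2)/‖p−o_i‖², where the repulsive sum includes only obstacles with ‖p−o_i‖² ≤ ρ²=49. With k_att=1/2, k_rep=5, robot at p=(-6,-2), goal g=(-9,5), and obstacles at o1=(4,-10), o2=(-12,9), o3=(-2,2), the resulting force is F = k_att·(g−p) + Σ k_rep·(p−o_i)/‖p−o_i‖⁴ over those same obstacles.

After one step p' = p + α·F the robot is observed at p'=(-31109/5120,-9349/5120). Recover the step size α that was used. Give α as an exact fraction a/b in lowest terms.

α = 1/20

F_att = 1/2·(g−p) = 1/2·(-3,7) = (-1.5000,3.5000)
o1: d²=164 > ρ²=49 → inactive
o2: d²=157 > ρ²=49 → inactive
o3: d²=32 ≤ ρ²=49; F_rep = 5·(-4,-4)/32² = (-0.0195,-0.0195)
F = F_att + ΣF_rep = (-1.5195,3.4805)
Δp = p'−p = (-0.0760,0.1740); α = Δx/Fx = (-389/5120) / (-389/256) = 1/20
check: Δy/Fy = (891/5120) / (891/256) = 1/20 ✓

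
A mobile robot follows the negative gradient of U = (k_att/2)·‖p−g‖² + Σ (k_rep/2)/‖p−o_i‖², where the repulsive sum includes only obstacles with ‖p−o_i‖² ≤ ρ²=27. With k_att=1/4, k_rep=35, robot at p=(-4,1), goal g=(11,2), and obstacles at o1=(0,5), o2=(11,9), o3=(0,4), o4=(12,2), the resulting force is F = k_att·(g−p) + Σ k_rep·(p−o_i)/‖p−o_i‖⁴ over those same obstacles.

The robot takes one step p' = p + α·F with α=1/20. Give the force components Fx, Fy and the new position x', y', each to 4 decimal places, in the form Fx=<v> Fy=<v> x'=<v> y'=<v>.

F_att = 1/4·(g−p) = 1/4·(15,1) = (3.7500,0.2500)
o1: d²=32 > ρ²=27 → inactive
o2: d²=289 > ρ²=27 → inactive
o3: d²=25 ≤ ρ²=27; F_rep = 35·(-4,-3)/25² = (-0.2240,-0.1680)
o4: d²=257 > ρ²=27 → inactive
F = F_att + ΣF_rep = (3.5260,0.0820)
p' = p + 1/20·F = (-3.8237,1.0041)

Fx=3.5260 Fy=0.0820 x'=-3.8237 y'=1.0041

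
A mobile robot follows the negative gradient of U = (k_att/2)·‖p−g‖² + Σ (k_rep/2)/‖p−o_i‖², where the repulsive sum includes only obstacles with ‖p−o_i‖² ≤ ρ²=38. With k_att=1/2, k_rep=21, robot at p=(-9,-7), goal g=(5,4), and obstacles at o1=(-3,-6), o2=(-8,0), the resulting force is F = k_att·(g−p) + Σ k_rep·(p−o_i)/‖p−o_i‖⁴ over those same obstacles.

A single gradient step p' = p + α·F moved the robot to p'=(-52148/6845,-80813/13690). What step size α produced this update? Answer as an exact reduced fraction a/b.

F_att = 1/2·(g−p) = 1/2·(14,11) = (7.0000,5.5000)
o1: d²=37 ≤ ρ²=38; F_rep = 21·(-6,-1)/37² = (-0.0920,-0.0153)
o2: d²=50 > ρ²=38 → inactive
F = F_att + ΣF_rep = (6.9080,5.4847)
Δp = p'−p = (1.3816,1.0969); α = Δx/Fx = (9457/6845) / (9457/1369) = 1/5
check: Δy/Fy = (15017/13690) / (15017/2738) = 1/5 ✓

α = 1/5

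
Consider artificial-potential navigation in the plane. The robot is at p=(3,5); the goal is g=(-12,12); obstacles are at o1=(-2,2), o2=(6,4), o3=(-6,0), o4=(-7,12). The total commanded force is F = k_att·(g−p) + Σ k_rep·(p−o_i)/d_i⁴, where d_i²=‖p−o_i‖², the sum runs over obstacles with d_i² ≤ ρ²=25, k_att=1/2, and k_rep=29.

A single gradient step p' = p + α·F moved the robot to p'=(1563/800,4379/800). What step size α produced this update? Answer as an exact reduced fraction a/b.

α = 1/8

F_att = 1/2·(g−p) = 1/2·(-15,7) = (-7.5000,3.5000)
o1: d²=34 > ρ²=25 → inactive
o2: d²=10 ≤ ρ²=25; F_rep = 29·(-3,1)/10² = (-0.8700,0.2900)
o3: d²=106 > ρ²=25 → inactive
o4: d²=149 > ρ²=25 → inactive
F = F_att + ΣF_rep = (-8.3700,3.7900)
Δp = p'−p = (-1.0462,0.4738); α = Δx/Fx = (-837/800) / (-837/100) = 1/8
check: Δy/Fy = (379/800) / (379/100) = 1/8 ✓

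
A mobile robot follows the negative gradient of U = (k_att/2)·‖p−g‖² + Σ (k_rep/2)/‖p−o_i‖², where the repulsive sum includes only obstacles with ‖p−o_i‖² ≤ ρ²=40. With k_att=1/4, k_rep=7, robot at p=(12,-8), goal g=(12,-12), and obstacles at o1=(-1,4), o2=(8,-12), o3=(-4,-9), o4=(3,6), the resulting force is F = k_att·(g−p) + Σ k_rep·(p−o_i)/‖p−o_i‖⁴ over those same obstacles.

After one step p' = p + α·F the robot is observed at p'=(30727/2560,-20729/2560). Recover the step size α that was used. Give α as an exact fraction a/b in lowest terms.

α = 1/10

F_att = 1/4·(g−p) = 1/4·(0,-4) = (0.0000,-1.0000)
o1: d²=313 > ρ²=40 → inactive
o2: d²=32 ≤ ρ²=40; F_rep = 7·(4,4)/32² = (0.0273,0.0273)
o3: d²=257 > ρ²=40 → inactive
o4: d²=277 > ρ²=40 → inactive
F = F_att + ΣF_rep = (0.0273,-0.9727)
Δp = p'−p = (0.0027,-0.0973); α = Δx/Fx = (7/2560) / (7/256) = 1/10
check: Δy/Fy = (-249/2560) / (-249/256) = 1/10 ✓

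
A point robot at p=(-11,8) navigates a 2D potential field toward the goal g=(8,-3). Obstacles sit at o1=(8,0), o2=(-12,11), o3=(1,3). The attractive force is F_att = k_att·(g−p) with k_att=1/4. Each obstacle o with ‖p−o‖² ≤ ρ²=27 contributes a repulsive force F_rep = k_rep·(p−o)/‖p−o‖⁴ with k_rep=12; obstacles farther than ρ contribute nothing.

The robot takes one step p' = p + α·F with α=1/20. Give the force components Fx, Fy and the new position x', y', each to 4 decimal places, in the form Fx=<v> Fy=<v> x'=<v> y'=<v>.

F_att = 1/4·(g−p) = 1/4·(19,-11) = (4.7500,-2.7500)
o1: d²=425 > ρ²=27 → inactive
o2: d²=10 ≤ ρ²=27; F_rep = 12·(1,-3)/10² = (0.1200,-0.3600)
o3: d²=169 > ρ²=27 → inactive
F = F_att + ΣF_rep = (4.8700,-3.1100)
p' = p + 1/20·F = (-10.7565,7.8445)

Fx=4.8700 Fy=-3.1100 x'=-10.7565 y'=7.8445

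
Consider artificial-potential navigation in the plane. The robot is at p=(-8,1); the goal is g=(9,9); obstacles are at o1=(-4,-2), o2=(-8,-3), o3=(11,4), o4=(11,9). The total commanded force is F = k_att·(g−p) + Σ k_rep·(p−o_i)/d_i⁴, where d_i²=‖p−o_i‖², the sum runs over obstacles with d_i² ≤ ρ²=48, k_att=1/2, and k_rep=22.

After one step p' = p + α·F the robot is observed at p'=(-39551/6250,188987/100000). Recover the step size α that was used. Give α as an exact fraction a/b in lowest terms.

α = 1/5

F_att = 1/2·(g−p) = 1/2·(17,8) = (8.5000,4.0000)
o1: d²=25 ≤ ρ²=48; F_rep = 22·(-4,3)/25² = (-0.1408,0.1056)
o2: d²=16 ≤ ρ²=48; F_rep = 22·(0,4)/16² = (0.0000,0.3438)
o3: d²=370 > ρ²=48 → inactive
o4: d²=425 > ρ²=48 → inactive
F = F_att + ΣF_rep = (8.3592,4.4493)
Δp = p'−p = (1.6718,0.8899); α = Δx/Fx = (10449/6250) / (10449/1250) = 1/5
check: Δy/Fy = (88987/100000) / (88987/20000) = 1/5 ✓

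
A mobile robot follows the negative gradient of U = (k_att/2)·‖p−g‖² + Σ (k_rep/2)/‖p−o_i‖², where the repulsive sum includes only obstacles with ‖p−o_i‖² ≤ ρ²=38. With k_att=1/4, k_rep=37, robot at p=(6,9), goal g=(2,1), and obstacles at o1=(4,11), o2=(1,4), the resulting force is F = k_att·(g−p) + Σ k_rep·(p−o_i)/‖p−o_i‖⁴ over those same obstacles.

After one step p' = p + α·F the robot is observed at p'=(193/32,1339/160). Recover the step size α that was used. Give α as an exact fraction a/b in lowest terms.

α = 1/5

F_att = 1/4·(g−p) = 1/4·(-4,-8) = (-1.0000,-2.0000)
o1: d²=8 ≤ ρ²=38; F_rep = 37·(2,-2)/8² = (1.1562,-1.1562)
o2: d²=50 > ρ²=38 → inactive
F = F_att + ΣF_rep = (0.1562,-3.1562)
Δp = p'−p = (0.0312,-0.6312); α = Δx/Fx = (1/32) / (5/32) = 1/5
check: Δy/Fy = (-101/160) / (-101/32) = 1/5 ✓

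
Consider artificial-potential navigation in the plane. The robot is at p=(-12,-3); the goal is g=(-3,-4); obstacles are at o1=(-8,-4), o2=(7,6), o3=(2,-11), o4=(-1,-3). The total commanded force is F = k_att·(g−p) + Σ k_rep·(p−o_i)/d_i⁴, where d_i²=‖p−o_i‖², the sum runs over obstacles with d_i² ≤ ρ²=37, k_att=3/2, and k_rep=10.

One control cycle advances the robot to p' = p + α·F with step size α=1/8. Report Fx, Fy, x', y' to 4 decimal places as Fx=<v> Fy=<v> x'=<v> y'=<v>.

F_att = 3/2·(g−p) = 3/2·(9,-1) = (13.5000,-1.5000)
o1: d²=17 ≤ ρ²=37; F_rep = 10·(-4,1)/17² = (-0.1384,0.0346)
o2: d²=442 > ρ²=37 → inactive
o3: d²=260 > ρ²=37 → inactive
o4: d²=121 > ρ²=37 → inactive
F = F_att + ΣF_rep = (13.3616,-1.4654)
p' = p + 1/8·F = (-10.3298,-3.1832)

Fx=13.3616 Fy=-1.4654 x'=-10.3298 y'=-3.1832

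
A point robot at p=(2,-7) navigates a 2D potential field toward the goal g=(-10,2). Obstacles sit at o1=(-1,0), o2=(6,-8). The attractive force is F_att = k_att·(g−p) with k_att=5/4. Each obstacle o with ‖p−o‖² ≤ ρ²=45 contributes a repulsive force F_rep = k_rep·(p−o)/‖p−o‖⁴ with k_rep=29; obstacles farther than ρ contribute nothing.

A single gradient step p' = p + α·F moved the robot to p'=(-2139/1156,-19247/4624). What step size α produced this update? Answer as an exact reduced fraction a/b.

F_att = 5/4·(g−p) = 5/4·(-12,9) = (-15.0000,11.2500)
o1: d²=58 > ρ²=45 → inactive
o2: d²=17 ≤ ρ²=45; F_rep = 29·(-4,1)/17² = (-0.4014,0.1003)
F = F_att + ΣF_rep = (-15.4014,11.3503)
Δp = p'−p = (-3.8503,2.8376); α = Δx/Fx = (-4451/1156) / (-4451/289) = 1/4
check: Δy/Fy = (13121/4624) / (13121/1156) = 1/4 ✓

α = 1/4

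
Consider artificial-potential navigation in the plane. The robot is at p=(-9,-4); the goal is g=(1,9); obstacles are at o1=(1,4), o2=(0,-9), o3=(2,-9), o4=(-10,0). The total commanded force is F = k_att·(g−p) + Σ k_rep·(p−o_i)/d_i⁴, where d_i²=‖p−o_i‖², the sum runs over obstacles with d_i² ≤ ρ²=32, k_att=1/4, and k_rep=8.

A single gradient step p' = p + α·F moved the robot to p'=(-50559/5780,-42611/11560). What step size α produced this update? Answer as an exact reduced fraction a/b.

F_att = 1/4·(g−p) = 1/4·(10,13) = (2.5000,3.2500)
o1: d²=164 > ρ²=32 → inactive
o2: d²=106 > ρ²=32 → inactive
o3: d²=146 > ρ²=32 → inactive
o4: d²=17 ≤ ρ²=32; F_rep = 8·(1,-4)/17² = (0.0277,-0.1107)
F = F_att + ΣF_rep = (2.5277,3.1393)
Δp = p'−p = (0.2528,0.3139); α = Δx/Fx = (1461/5780) / (1461/578) = 1/10
check: Δy/Fy = (3629/11560) / (3629/1156) = 1/10 ✓

α = 1/10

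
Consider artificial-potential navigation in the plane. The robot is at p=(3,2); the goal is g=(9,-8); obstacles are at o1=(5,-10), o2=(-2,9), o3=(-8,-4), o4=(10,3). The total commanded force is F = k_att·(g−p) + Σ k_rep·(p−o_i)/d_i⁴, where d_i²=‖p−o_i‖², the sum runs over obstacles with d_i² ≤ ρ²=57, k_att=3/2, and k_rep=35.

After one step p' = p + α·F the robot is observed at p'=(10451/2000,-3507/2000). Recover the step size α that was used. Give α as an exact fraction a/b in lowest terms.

F_att = 3/2·(g−p) = 3/2·(6,-10) = (9.0000,-15.0000)
o1: d²=148 > ρ²=57 → inactive
o2: d²=74 > ρ²=57 → inactive
o3: d²=157 > ρ²=57 → inactive
o4: d²=50 ≤ ρ²=57; F_rep = 35·(-7,-1)/50² = (-0.0980,-0.0140)
F = F_att + ΣF_rep = (8.9020,-15.0140)
Δp = p'−p = (2.2255,-3.7535); α = Δx/Fx = (4451/2000) / (4451/500) = 1/4
check: Δy/Fy = (-7507/2000) / (-7507/500) = 1/4 ✓

α = 1/4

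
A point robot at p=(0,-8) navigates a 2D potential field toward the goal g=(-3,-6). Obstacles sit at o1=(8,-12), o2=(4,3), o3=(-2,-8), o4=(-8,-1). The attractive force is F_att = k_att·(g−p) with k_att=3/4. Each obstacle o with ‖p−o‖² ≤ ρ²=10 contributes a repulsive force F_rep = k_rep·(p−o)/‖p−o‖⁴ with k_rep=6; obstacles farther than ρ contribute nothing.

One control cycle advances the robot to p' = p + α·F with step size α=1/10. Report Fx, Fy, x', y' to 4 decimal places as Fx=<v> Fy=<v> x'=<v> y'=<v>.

F_att = 3/4·(g−p) = 3/4·(-3,2) = (-2.2500,1.5000)
o1: d²=80 > ρ²=10 → inactive
o2: d²=137 > ρ²=10 → inactive
o3: d²=4 ≤ ρ²=10; F_rep = 6·(2,0)/4² = (0.7500,0.0000)
o4: d²=113 > ρ²=10 → inactive
F = F_att + ΣF_rep = (-1.5000,1.5000)
p' = p + 1/10·F = (-0.1500,-7.8500)

Fx=-1.5000 Fy=1.5000 x'=-0.1500 y'=-7.8500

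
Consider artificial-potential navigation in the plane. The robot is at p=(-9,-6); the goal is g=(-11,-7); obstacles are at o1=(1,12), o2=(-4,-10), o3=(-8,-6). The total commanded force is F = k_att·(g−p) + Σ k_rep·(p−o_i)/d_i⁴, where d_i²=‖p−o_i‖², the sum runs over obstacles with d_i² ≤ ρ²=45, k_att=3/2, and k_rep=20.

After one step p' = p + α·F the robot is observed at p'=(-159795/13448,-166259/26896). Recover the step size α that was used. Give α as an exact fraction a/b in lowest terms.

F_att = 3/2·(g−p) = 3/2·(-2,-1) = (-3.0000,-1.5000)
o1: d²=424 > ρ²=45 → inactive
o2: d²=41 ≤ ρ²=45; F_rep = 20·(-5,4)/41² = (-0.0595,0.0476)
o3: d²=1 ≤ ρ²=45; F_rep = 20·(-1,0)/1² = (-20.0000,0.0000)
F = F_att + ΣF_rep = (-23.0595,-1.4524)
Δp = p'−p = (-2.8824,-0.1816); α = Δx/Fx = (-38763/13448) / (-38763/1681) = 1/8
check: Δy/Fy = (-4883/26896) / (-4883/3362) = 1/8 ✓

α = 1/8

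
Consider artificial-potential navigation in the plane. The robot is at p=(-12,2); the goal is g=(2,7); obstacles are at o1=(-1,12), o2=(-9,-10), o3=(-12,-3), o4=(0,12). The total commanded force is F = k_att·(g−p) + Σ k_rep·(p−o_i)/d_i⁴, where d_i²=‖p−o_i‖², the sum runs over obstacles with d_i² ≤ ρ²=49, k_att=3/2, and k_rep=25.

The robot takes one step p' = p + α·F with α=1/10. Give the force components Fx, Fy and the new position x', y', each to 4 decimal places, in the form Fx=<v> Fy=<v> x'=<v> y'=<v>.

F_att = 3/2·(g−p) = 3/2·(14,5) = (21.0000,7.5000)
o1: d²=221 > ρ²=49 → inactive
o2: d²=153 > ρ²=49 → inactive
o3: d²=25 ≤ ρ²=49; F_rep = 25·(0,5)/25² = (0.0000,0.2000)
o4: d²=244 > ρ²=49 → inactive
F = F_att + ΣF_rep = (21.0000,7.7000)
p' = p + 1/10·F = (-9.9000,2.7700)

Fx=21.0000 Fy=7.7000 x'=-9.9000 y'=2.7700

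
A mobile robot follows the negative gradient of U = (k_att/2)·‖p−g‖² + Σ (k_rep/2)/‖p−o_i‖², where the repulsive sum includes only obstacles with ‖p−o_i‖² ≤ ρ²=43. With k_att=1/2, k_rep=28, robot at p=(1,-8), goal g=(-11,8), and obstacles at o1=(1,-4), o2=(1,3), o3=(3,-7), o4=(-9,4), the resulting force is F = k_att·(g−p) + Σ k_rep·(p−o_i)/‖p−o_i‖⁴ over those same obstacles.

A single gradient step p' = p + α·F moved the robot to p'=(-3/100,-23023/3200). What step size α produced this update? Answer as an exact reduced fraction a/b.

F_att = 1/2·(g−p) = 1/2·(-12,16) = (-6.0000,8.0000)
o1: d²=16 ≤ ρ²=43; F_rep = 28·(0,-4)/16² = (0.0000,-0.4375)
o2: d²=121 > ρ²=43 → inactive
o3: d²=5 ≤ ρ²=43; F_rep = 28·(-2,-1)/5² = (-2.2400,-1.1200)
o4: d²=244 > ρ²=43 → inactive
F = F_att + ΣF_rep = (-8.2400,6.4425)
Δp = p'−p = (-1.0300,0.8053); α = Δx/Fx = (-103/100) / (-206/25) = 1/8
check: Δy/Fy = (2577/3200) / (2577/400) = 1/8 ✓

α = 1/8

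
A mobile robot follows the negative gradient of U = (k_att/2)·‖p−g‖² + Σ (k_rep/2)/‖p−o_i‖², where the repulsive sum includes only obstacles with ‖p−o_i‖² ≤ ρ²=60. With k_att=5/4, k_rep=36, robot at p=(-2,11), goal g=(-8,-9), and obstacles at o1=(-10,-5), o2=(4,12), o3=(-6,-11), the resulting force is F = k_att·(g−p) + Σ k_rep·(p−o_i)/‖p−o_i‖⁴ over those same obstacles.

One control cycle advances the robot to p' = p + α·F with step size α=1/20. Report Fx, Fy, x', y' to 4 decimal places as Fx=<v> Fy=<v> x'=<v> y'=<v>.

F_att = 5/4·(g−p) = 5/4·(-6,-20) = (-7.5000,-25.0000)
o1: d²=320 > ρ²=60 → inactive
o2: d²=37 ≤ ρ²=60; F_rep = 36·(-6,-1)/37² = (-0.1578,-0.0263)
o3: d²=500 > ρ²=60 → inactive
F = F_att + ΣF_rep = (-7.6578,-25.0263)
p' = p + 1/20·F = (-2.3829,9.7487)

Fx=-7.6578 Fy=-25.0263 x'=-2.3829 y'=9.7487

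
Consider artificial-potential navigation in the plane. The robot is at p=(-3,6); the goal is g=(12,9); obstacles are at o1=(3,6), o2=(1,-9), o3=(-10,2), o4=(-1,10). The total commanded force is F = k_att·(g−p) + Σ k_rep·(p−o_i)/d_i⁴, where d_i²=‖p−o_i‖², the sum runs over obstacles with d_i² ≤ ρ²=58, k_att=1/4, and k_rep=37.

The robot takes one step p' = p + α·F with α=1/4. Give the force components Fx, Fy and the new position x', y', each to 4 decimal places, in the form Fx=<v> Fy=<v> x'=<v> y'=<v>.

Fx=3.3937 Fy=0.3800 x'=-2.1516 y'=6.0950

F_att = 1/4·(g−p) = 1/4·(15,3) = (3.7500,0.7500)
o1: d²=36 ≤ ρ²=58; F_rep = 37·(-6,0)/36² = (-0.1713,0.0000)
o2: d²=241 > ρ²=58 → inactive
o3: d²=65 > ρ²=58 → inactive
o4: d²=20 ≤ ρ²=58; F_rep = 37·(-2,-4)/20² = (-0.1850,-0.3700)
F = F_att + ΣF_rep = (3.3937,0.3800)
p' = p + 1/4·F = (-2.1516,6.0950)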